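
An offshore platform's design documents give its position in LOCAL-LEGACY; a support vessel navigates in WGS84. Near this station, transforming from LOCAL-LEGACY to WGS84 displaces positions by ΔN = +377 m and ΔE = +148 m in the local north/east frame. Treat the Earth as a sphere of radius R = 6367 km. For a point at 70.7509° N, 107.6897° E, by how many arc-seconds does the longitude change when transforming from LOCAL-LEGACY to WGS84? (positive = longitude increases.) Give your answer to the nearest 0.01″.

At latitude 70.7509°, cos φ = 0.329676.
One radian of longitude at latitude φ spans R cos φ, so Δλ = ΔE / (R cos φ) = 148.0 / (6367000 × 0.329676) = 7.0508e-05 rad = 14.543″.

Δλ = 14.54″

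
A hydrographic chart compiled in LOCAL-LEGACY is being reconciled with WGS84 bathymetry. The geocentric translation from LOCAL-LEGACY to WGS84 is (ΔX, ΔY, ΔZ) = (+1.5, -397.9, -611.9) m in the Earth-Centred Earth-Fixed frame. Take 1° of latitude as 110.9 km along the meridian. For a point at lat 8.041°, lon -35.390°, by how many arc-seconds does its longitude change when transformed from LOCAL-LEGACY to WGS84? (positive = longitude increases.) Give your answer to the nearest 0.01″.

Δλ = -10.61″

sin φ = 0.139882, cos φ = 0.990168, sin λ = -0.579139, cos λ = 0.815229.
East component: ΔE = −sin λ·ΔX + cos λ·ΔY = −(-0.579139)(1.5) + (0.815229)(-397.9) = -323.51 m.
1° of latitude spans 110900 m; at latitude φ, 1° of longitude spans that × cos φ = 109809.7 m, so Δλ = -323.51 / 109809.7 × 3600 = -10.606″.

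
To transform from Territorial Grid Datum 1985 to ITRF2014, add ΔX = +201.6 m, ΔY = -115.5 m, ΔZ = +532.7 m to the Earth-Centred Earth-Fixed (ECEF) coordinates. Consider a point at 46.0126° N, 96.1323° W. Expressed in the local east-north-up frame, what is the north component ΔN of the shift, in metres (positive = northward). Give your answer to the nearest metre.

ΔN = 303 m

At φ = 46.0126°, λ = -96.1323°: sin φ = 0.719493, cos φ = 0.694500, sin λ = -0.994278, cos λ = -0.106825.
ΔN = −sin φ cos λ·ΔX − sin φ sin λ·ΔY + cos φ·ΔZ = −(0.719493)(-0.106825)(201.6) − (0.719493)(-0.994278)(-115.5) + (0.694500)(532.7) = 302.83 m.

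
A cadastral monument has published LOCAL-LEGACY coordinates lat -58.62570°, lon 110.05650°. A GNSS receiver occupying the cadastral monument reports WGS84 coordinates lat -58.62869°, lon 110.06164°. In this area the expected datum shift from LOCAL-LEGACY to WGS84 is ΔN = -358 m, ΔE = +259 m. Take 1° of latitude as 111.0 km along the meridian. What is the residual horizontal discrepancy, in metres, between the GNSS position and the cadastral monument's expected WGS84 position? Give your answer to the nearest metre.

Observed coordinate differences: Δφ = -0.00299°, Δλ = +0.00514°.
Converting to metres (1° lat = 111000 m, cos φ = 0.520627): observed ΔN = -331.9 m, observed ΔE = 297.0 m.
Subtracting the expected shift leaves a residual of -331.9 − (-358) = 26.1 m north and 297.0 − (259) = 38.0 m east.
Residual distance = √(26.1² + 38.0²) = 46.1 m.

46 m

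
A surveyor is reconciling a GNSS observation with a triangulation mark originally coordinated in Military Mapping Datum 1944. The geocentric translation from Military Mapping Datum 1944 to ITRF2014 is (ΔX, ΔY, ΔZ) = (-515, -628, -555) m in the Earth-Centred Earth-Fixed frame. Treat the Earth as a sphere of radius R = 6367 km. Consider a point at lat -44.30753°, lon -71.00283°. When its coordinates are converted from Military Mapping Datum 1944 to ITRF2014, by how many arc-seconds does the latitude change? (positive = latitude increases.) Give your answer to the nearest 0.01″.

Δφ = -3.22″

sin φ = -0.698509, cos φ = 0.715601, sin λ = -0.945535, cos λ = 0.325521.
North component: ΔN = −sin φ cos λ·ΔX − sin φ sin λ·ΔY + cos φ·ΔZ = −(-0.698509)(0.325521)(-515) − (-0.698509)(-0.945535)(-628) + (0.715601)(-555) = -99.49 m.
1° of latitude spans πR/180 = 111125 m, so Δφ = -99.49 / 111125 × 3600 = -3.223″.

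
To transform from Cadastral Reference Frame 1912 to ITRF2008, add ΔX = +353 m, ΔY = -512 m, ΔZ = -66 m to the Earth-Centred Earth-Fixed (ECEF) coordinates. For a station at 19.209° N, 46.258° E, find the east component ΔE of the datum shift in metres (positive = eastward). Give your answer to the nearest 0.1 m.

At φ = 19.209°, λ = 46.258°: sin φ = 0.329015, cos φ = 0.944325, sin λ = 0.722461, cos λ = 0.691412.
ΔE = −sin λ·ΔX + cos λ·ΔY = −(0.722461)·(353) + (0.691412)·(-512) = -609.03 m.

ΔE = -609.0 m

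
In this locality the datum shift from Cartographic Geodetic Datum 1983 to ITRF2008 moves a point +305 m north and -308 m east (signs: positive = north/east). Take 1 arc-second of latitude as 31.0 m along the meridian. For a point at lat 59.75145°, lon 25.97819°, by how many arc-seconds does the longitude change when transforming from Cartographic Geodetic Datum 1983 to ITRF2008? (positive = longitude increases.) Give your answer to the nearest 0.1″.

At latitude 59.75145°, cos φ = 0.503752.
1″ of longitude at this latitude = 31.00 × cos φ = 15.6163 m, so Δλ = -308.0 / 15.6163 = -19.723″.

Δλ = -19.7″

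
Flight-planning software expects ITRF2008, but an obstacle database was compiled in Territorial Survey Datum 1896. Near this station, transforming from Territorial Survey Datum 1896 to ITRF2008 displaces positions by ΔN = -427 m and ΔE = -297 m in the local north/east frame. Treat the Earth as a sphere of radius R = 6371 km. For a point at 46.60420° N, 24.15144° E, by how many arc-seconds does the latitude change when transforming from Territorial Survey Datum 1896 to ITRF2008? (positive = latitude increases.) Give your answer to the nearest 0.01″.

Δφ = -13.82″

On a sphere of radius R, 1 rad of latitude = R, so Δφ = ΔN / R = -427.0 / 6371000 = -6.7022e-05 rad = -13.824″.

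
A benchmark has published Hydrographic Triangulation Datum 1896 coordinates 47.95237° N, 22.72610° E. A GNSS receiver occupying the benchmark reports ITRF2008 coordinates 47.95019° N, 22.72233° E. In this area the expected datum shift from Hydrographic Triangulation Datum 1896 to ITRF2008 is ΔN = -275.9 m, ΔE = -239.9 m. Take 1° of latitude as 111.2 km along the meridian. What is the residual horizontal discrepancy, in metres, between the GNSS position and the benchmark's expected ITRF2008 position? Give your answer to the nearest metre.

Observed coordinate differences: Δφ = -0.00218°, Δλ = -0.00377°.
Converting to metres (1° lat = 111200 m, cos φ = 0.669748): observed ΔN = -242.4 m, observed ΔE = -280.8 m.
Subtracting the expected shift leaves a residual of -242.4 − (-275.9) = 33.5 m north and -280.8 − (-239.9) = -40.9 m east.
Residual distance = √(33.5² + (-40.9)²) = 52.8 m.

53 m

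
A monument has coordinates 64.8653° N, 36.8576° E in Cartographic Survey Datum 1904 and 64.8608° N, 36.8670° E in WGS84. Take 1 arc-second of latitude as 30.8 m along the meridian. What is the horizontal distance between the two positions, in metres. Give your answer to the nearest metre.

667 m

Δφ = 64.8608° − 64.8653° = -0.0045°; Δλ = 36.8670° − 36.8576° = +0.0094°.
1° of latitude = 3600 × 30.80 = 110880 m.
ΔN = Δφ × 110880 = -499.0 m; ΔE = Δλ × 110880 × cos(64.8653°) = +0.0094 × 110880 × 0.424748 = 442.7 m.
Distance = √(ΔE² + ΔN²) = √(442.7² + (-499.0)²) = 667.0 m.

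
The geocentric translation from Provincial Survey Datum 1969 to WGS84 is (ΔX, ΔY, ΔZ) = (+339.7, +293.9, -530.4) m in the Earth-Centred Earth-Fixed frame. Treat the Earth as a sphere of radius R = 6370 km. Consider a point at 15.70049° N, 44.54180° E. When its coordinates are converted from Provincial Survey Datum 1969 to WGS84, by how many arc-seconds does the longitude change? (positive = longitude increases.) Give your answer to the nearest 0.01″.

Δλ = -0.97″

sin φ = 0.270609, cos φ = 0.962689, sin λ = 0.701429, cos λ = 0.712739.
East component: ΔE = −sin λ·ΔX + cos λ·ΔY = −(0.701429)(339.7) + (0.712739)(293.9) = -28.80 m.
1° of latitude spans πR/180 = 111177 m; at latitude φ, 1° of longitude spans that × cos φ = 107029.4 m, so Δλ = -28.80 / 107029.4 × 3600 = -0.969″.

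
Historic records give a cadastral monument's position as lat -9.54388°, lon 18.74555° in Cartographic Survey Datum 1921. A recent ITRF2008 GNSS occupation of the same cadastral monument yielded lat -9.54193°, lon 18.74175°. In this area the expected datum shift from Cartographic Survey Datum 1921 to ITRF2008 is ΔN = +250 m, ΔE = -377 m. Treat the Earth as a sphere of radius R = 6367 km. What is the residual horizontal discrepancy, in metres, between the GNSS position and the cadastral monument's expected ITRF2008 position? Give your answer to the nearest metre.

52 m

Observed coordinate differences: Δφ = +0.00195°, Δλ = -0.00380°.
Converting to metres (1° lat = 111125 m, cos φ = 0.986159): observed ΔN = 216.7 m, observed ΔE = -416.4 m.
Subtracting the expected shift leaves a residual of 216.7 − (250) = -33.3 m north and -416.4 − (-377) = -39.4 m east.
Residual distance = √((-33.3)² + (-39.4)²) = 51.6 m.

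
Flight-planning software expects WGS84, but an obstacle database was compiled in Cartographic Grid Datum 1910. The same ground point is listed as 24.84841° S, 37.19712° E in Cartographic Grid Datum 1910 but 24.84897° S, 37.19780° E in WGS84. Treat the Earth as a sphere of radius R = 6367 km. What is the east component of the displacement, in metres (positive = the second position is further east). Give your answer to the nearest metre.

ΔE = 69 m

Δφ = -24.84897° − -24.84841° = -0.00056°; Δλ = 37.19780° − 37.19712° = +0.00068°.
1° along a meridian = πR/180 = 111125 m.
ΔN = Δφ × 111125 = -62.2 m; ΔE = Δλ × 111125 × cos(-24.84841°) = +0.00068 × 111125 × 0.907423 = 68.6 m.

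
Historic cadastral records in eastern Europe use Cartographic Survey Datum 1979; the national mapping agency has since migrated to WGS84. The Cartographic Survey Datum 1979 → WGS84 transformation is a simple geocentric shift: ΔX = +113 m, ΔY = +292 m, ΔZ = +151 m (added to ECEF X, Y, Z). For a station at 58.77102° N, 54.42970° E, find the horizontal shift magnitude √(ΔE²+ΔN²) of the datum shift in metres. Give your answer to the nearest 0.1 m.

The local east axis at (φ, λ) is (−sin λ, cos λ, 0), so ΔE = −sin(54.42970°)·113 + cos(54.42970°)·292 = 77.94 m.
The local north axis is (−sin φ cos λ, −sin φ sin λ, cos φ), giving ΔN = -56.208 − 203.098 + 78.287 = -181.02 m.
Horizontal magnitude = √(ΔE² + ΔN²) = √(77.94² + (-181.02)²) = 197.09 m.

197.1 m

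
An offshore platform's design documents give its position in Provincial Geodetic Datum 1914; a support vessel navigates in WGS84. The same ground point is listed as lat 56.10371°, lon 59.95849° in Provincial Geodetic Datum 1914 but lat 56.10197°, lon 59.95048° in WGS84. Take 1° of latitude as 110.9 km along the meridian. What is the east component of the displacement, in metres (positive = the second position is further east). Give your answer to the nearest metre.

Δφ = 56.10197° − 56.10371° = -0.00174°; Δλ = 59.95048° − 59.95849° = -0.00801°.
ΔN = Δφ × 110900 = -193.0 m; ΔE = Δλ × 110900 × cos(56.10371°) = -0.00801 × 110900 × 0.557691 = -495.4 m.

ΔE = -495 m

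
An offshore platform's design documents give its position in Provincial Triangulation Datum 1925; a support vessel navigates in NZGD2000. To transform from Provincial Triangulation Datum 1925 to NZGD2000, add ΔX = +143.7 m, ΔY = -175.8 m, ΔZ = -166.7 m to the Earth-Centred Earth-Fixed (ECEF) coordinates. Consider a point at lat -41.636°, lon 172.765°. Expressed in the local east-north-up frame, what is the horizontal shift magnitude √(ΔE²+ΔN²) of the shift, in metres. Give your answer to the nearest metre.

281 m

At φ = -41.636°, λ = 172.765°: sin φ = -0.664396, cos φ = 0.747381, sin λ = 0.125939, cos λ = -0.992038.
ΔE = −sin λ·ΔX + cos λ·ΔY = −(0.125939)·(143.7) + (-0.992038)·(-175.8) = 156.30 m.
ΔN = −sin φ cos λ·ΔX − sin φ sin λ·ΔY + cos φ·ΔZ = −(-0.664396)(-0.992038)(143.7) − (-0.664396)(0.125939)(-175.8) + (0.747381)(-166.7) = -234.01 m.
Horizontal magnitude = √(ΔE² + ΔN²) = √(156.30² + (-234.01)²) = 281.41 m.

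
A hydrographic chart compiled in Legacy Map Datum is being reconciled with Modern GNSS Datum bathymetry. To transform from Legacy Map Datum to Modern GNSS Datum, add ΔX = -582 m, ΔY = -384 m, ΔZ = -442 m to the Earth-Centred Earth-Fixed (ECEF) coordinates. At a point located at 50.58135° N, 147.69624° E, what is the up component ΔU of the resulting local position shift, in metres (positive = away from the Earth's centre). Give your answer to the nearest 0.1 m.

ΔU = -159.4 m

At φ = 50.58135°, λ = 147.69624°: sin φ = 0.772527, cos φ = 0.634982, sin λ = 0.534408, cos λ = -0.845227.
ΔU = cos φ cos λ·ΔX + cos φ sin λ·ΔY + sin φ·ΔZ = (0.634982)(-0.845227)(-582) + (0.634982)(0.534408)(-384) + (0.772527)(-442) = -159.40 m.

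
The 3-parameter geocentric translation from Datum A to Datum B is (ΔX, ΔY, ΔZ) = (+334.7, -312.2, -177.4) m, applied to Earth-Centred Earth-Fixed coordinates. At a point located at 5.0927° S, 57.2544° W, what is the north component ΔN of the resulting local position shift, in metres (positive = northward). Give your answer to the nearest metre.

ΔN = -137 m

The local north axis is (−sin φ cos λ, −sin φ sin λ, cos φ), giving ΔN = 16.071 + 23.309 − 176.700 = -137.32 m.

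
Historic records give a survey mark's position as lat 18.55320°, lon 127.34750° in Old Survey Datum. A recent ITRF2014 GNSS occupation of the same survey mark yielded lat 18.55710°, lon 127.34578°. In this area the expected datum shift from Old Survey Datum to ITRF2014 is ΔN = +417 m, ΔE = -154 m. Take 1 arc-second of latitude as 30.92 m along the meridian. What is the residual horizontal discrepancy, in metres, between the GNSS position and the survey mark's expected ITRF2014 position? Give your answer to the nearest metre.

Observed coordinate differences: Δφ = +0.00390°, Δλ = -0.00172°.
Converting to metres (1° lat = 111312 m, cos φ = 0.948029): observed ΔN = 434.1 m, observed ΔE = -181.5 m.
Subtracting the expected shift leaves a residual of 434.1 − (417) = 17.1 m north and -181.5 − (-154) = -27.5 m east.
Residual distance = √(17.1² + (-27.5)²) = 32.4 m.

32 m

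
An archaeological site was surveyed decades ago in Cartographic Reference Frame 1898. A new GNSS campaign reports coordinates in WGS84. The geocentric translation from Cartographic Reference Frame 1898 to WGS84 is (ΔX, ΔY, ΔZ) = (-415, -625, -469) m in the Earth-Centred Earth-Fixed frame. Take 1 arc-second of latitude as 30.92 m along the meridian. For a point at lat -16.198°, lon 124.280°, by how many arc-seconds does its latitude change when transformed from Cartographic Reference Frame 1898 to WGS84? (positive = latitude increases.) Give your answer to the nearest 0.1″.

sin φ = -0.278958, cos φ = 0.960303, sin λ = 0.826295, cos λ = -0.563238.
North component: ΔN = −sin φ cos λ·ΔX − sin φ sin λ·ΔY + cos φ·ΔZ = −(-0.278958)(-0.563238)(-415) − (-0.278958)(0.826295)(-625) + (0.960303)(-469) = -529.24 m.
1° of latitude spans 3600 × 30.92 = 111312 m, so Δφ = -529.24 / 111312 × 3600 = -17.116″.

Δφ = -17.1″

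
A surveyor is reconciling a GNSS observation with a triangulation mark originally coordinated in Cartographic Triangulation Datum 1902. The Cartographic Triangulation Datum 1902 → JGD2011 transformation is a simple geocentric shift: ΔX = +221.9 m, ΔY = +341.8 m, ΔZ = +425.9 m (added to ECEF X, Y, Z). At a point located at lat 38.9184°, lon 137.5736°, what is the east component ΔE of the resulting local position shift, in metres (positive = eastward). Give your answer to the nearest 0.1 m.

ΔE = -402.0 m

At φ = 38.9184°, λ = 137.5736°: sin φ = 0.628213, cos φ = 0.778041, sin λ = 0.674643, cos λ = -0.738145.
ΔE = −sin λ·ΔX + cos λ·ΔY = −(0.674643)·(221.9) + (-0.738145)·(341.8) = -402.00 m.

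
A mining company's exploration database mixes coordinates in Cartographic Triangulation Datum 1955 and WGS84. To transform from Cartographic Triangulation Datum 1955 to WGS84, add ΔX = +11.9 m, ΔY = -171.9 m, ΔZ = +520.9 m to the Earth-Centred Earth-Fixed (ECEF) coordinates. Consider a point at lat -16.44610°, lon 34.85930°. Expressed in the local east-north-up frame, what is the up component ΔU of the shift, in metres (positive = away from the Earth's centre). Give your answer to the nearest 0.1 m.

ΔU = -232.3 m

At φ = -16.44610°, λ = 34.85930°: sin φ = -0.283113, cos φ = 0.959086, sin λ = 0.571563, cos λ = 0.820558.
ΔU = cos φ cos λ·ΔX + cos φ sin λ·ΔY + sin φ·ΔZ = (0.959086)(0.820558)(11.9) + (0.959086)(0.571563)(-171.9) + (-0.283113)(520.9) = -232.34 m.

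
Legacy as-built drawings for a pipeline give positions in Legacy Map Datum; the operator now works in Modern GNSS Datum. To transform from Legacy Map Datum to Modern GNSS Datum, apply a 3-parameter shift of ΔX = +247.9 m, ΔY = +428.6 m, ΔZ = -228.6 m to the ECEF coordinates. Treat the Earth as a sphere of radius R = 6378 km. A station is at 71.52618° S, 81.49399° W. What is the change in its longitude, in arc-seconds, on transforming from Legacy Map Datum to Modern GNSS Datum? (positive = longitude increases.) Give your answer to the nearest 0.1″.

Δλ = 31.5″

sin φ = -0.948469, cos φ = 0.316871, sin λ = -0.989000, cos λ = 0.147913.
East component: ΔE = −sin λ·ΔX + cos λ·ΔY = −(-0.989000)(247.9) + (0.147913)(428.6) = 308.57 m.
1° of latitude spans πR/180 = 111317 m; at latitude φ, 1° of longitude spans that × cos φ = 35273.2 m, so Δλ = 308.57 / 35273.2 × 3600 = 31.493″.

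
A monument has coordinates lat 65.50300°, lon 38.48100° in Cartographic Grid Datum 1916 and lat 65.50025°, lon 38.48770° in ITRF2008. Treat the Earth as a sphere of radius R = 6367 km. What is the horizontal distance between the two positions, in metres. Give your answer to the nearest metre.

Δφ = 65.50025° − 65.50300° = -0.00275°; Δλ = 38.48770° − 38.48100° = +0.00670°.
1° along a meridian = πR/180 = 111125 m.
ΔN = Δφ × 111125 = -305.6 m; ΔE = Δλ × 111125 × cos(65.50300°) = +0.00670 × 111125 × 0.414646 = 308.7 m.
Distance = √(ΔE² + ΔN²) = √(308.7² + (-305.6)²) = 434.4 m.

434 m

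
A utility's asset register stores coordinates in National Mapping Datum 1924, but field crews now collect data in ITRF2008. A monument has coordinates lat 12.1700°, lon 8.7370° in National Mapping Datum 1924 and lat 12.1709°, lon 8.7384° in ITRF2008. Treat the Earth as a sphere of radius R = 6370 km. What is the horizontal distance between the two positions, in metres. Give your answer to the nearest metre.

Δφ = 12.1709° − 12.1700° = +0.0009°; Δλ = 8.7384° − 8.7370° = +0.0014°.
1° along a meridian = πR/180 = 111177 m.
ΔN = Δφ × 111177 = 100.1 m; ΔE = Δλ × 111177 × cos(12.1700°) = +0.0014 × 111177 × 0.977526 = 152.2 m.
Distance = √(ΔE² + ΔN²) = √(152.2² + 100.1²) = 182.1 m.

182 m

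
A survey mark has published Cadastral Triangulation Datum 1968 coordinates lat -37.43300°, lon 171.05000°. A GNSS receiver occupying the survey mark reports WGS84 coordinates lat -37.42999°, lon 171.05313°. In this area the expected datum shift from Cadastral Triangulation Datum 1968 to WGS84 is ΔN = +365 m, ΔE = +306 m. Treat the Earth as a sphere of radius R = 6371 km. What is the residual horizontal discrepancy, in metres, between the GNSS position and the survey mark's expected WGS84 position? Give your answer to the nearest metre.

Observed coordinate differences: Δφ = +0.00301°, Δλ = +0.00313°.
Converting to metres (1° lat = 111195 m, cos φ = 0.794065): observed ΔN = 334.7 m, observed ΔE = 276.4 m.
Subtracting the expected shift leaves a residual of 334.7 − (365) = -30.3 m north and 276.4 − (306) = -29.6 m east.
Residual distance = √((-30.3)² + (-29.6)²) = 42.4 m.

42 m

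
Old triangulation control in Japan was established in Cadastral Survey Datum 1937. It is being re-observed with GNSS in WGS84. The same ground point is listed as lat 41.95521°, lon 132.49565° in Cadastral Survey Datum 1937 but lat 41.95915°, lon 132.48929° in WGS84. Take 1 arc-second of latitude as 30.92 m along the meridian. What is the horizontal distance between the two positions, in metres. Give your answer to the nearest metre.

685 m

Δφ = 41.95915° − 41.95521° = +0.00394°; Δλ = 132.48929° − 132.49565° = -0.00636°.
1° of latitude = 3600 × 30.92 = 111312 m.
ΔN = Δφ × 111312 = 438.6 m; ΔE = Δλ × 111312 × cos(41.95521°) = -0.00636 × 111312 × 0.743668 = -526.5 m.
Distance = √(ΔE² + ΔN²) = √((-526.5)² + 438.6²) = 685.2 m.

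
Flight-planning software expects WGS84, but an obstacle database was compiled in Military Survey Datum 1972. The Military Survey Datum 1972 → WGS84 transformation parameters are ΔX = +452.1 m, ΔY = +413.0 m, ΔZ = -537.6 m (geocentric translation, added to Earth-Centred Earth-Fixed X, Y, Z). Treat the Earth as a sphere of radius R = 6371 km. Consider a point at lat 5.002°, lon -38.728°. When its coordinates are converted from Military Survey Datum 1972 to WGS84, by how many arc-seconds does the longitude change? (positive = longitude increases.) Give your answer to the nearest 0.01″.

sin φ = 0.087191, cos φ = 0.996192, sin λ = -0.625624, cos λ = 0.780125.
East component: ΔE = −sin λ·ΔX + cos λ·ΔY = −(-0.625624)(452.1) + (0.780125)(413.0) = 605.04 m.
1° of latitude spans πR/180 = 111195 m; at latitude φ, 1° of longitude spans that × cos φ = 110771.5 m, so Δλ = 605.04 / 110771.5 × 3600 = 19.663″.

Δλ = 19.66″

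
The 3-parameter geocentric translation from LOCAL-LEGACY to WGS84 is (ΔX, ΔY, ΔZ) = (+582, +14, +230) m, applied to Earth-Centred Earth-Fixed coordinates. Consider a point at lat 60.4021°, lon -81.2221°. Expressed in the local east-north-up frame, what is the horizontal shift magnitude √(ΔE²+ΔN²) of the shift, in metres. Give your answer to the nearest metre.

579 m

The local east axis at (φ, λ) is (−sin λ, cos λ, 0), so ΔE = −sin(-81.2221°)·582 + cos(-81.2221°)·14 = 577.32 m.
The local north axis is (−sin φ cos λ, −sin φ sin λ, cos φ), giving ΔN = -77.227 + 12.031 + 113.599 = 48.40 m.
Horizontal magnitude = √(ΔE² + ΔN²) = √(577.32² + 48.40²) = 579.35 m.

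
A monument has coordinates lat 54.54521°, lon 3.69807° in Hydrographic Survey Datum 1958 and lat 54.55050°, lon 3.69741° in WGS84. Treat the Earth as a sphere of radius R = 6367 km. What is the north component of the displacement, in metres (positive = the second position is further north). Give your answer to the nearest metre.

ΔN = 588 m

Δφ = 54.55050° − 54.54521° = +0.00529°; Δλ = 3.69741° − 3.69807° = -0.00066°.
1° along a meridian = πR/180 = 111125 m.
ΔN = Δφ × 111125 = 587.9 m; ΔE = Δλ × 111125 × cos(54.54521°) = -0.00066 × 111125 × 0.580060 = -42.5 m.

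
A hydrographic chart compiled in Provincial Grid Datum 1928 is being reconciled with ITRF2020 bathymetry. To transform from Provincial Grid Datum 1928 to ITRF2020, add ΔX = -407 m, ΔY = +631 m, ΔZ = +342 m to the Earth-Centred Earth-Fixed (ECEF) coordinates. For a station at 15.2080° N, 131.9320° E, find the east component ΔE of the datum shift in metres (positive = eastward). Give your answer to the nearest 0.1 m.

At φ = 15.2080°, λ = 131.9320°: sin φ = 0.262324, cos φ = 0.964980, sin λ = 0.743938, cos λ = -0.668248.
ΔE = −sin λ·ΔX + cos λ·ΔY = −(0.743938)·(-407) + (-0.668248)·(631) = -118.88 m.

ΔE = -118.9 m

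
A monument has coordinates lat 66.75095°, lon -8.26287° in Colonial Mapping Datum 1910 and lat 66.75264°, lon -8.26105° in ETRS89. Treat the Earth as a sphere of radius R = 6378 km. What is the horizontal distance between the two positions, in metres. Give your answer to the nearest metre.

Δφ = 66.75264° − 66.75095° = +0.00169°; Δλ = -8.26105° − -8.26287° = +0.00182°.
1° along a meridian = πR/180 = 111317 m.
ΔN = Δφ × 111317 = 188.1 m; ΔE = Δλ × 111317 × cos(66.75095°) = +0.00182 × 111317 × 0.394729 = 80.0 m.
Distance = √(ΔE² + ΔN²) = √(80.0² + 188.1²) = 204.4 m.

204 m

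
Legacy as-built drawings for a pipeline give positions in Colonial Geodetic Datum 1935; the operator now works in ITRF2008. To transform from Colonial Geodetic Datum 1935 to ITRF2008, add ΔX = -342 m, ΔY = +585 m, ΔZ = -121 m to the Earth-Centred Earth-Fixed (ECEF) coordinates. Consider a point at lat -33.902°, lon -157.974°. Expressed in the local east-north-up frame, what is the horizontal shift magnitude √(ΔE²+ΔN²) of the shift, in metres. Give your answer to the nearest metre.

The local east axis at (φ, λ) is (−sin λ, cos λ, 0), so ΔE = −sin(-157.974°)·(-342) + cos(-157.974°)·585 = -670.56 m.
The local north axis is (−sin φ cos λ, −sin φ sin λ, cos φ), giving ΔN = 176.836 − 122.371 − 100.429 = -45.96 m.
Horizontal magnitude = √(ΔE² + ΔN²) = √((-670.56)² + (-45.96)²) = 672.14 m.

672 m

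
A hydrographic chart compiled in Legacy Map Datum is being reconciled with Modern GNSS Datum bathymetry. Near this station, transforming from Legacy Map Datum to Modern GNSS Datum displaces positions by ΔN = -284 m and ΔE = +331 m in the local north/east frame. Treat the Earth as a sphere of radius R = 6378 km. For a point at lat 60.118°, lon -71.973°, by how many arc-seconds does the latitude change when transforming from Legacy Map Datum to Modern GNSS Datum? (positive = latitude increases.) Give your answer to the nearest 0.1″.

On a sphere of radius R, 1 rad of latitude = R, so Δφ = ΔN / R = -284.0 / 6378000 = -4.4528e-05 rad = -9.185″.

Δφ = -9.2″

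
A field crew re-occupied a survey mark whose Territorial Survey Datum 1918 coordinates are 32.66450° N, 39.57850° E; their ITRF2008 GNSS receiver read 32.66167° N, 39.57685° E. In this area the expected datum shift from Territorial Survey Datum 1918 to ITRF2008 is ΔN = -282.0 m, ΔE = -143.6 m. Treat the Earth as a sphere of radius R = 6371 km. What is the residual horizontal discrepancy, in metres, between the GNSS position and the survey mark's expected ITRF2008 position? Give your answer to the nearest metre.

34 m

Observed coordinate differences: Δφ = -0.00283°, Δλ = -0.00165°.
Converting to metres (1° lat = 111195 m, cos φ = 0.841845): observed ΔN = -314.7 m, observed ΔE = -154.5 m.
Subtracting the expected shift leaves a residual of -314.7 − (-282.0) = -32.7 m north and -154.5 − (-143.6) = -10.9 m east.
Residual distance = √((-32.7)² + (-10.9)²) = 34.4 m.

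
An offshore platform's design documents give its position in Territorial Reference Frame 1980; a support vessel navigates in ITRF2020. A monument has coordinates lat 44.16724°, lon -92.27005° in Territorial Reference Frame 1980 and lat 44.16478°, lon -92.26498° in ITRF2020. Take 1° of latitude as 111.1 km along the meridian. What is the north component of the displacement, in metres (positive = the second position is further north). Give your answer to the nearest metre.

Δφ = 44.16478° − 44.16724° = -0.00246°; Δλ = -92.26498° − -92.27005° = +0.00507°.
ΔN = Δφ × 111100 = -273.3 m; ΔE = Δλ × 111100 × cos(44.16724°) = +0.00507 × 111100 × 0.717309 = 404.0 m.

ΔN = -273 m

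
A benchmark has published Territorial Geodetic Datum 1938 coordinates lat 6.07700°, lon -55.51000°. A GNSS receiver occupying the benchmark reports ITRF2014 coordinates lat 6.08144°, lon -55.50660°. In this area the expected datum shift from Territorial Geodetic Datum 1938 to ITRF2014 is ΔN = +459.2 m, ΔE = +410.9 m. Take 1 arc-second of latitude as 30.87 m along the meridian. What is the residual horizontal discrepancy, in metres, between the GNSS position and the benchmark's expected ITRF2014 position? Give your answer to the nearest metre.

49 m

Observed coordinate differences: Δφ = +0.00444°, Δλ = +0.00340°.
Converting to metres (1° lat = 111132 m, cos φ = 0.994381): observed ΔN = 493.4 m, observed ΔE = 375.7 m.
Subtracting the expected shift leaves a residual of 493.4 − (459.2) = 34.2 m north and 375.7 − (410.9) = -35.2 m east.
Residual distance = √(34.2² + (-35.2)²) = 49.1 m.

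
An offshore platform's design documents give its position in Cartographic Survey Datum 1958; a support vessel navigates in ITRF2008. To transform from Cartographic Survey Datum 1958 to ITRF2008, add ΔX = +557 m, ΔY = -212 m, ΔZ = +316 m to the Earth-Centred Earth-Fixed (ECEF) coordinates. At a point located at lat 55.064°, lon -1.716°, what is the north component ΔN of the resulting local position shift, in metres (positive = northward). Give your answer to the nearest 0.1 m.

ΔN = -280.7 m

At φ = 55.064°, λ = -1.716°: sin φ = 0.819792, cos φ = 0.572661, sin λ = -0.029945, cos λ = 0.999552.
ΔN = −sin φ cos λ·ΔX − sin φ sin λ·ΔY + cos φ·ΔZ = −(0.819792)(0.999552)(557) − (0.819792)(-0.029945)(-212) + (0.572661)(316) = -280.66 m.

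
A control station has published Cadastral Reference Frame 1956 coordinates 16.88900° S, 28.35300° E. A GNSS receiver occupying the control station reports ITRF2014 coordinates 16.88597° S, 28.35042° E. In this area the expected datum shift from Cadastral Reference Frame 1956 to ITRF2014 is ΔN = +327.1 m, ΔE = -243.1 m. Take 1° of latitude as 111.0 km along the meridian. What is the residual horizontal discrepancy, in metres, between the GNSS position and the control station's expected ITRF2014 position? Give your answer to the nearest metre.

Observed coordinate differences: Δφ = +0.00303°, Δλ = -0.00258°.
Converting to metres (1° lat = 111000 m, cos φ = 0.956869): observed ΔN = 336.3 m, observed ΔE = -274.0 m.
Subtracting the expected shift leaves a residual of 336.3 − (327.1) = 9.2 m north and -274.0 − (-243.1) = -30.9 m east.
Residual distance = √(9.2² + (-30.9)²) = 32.3 m.

32 m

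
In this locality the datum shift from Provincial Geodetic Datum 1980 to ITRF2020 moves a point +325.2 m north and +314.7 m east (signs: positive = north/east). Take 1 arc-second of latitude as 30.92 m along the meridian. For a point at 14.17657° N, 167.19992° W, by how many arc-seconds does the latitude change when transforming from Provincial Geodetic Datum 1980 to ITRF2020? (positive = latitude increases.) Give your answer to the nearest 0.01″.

1″ of latitude = 30.92 m, so Δφ = 325.2 / 30.92 = 10.517″.

Δφ = 10.52″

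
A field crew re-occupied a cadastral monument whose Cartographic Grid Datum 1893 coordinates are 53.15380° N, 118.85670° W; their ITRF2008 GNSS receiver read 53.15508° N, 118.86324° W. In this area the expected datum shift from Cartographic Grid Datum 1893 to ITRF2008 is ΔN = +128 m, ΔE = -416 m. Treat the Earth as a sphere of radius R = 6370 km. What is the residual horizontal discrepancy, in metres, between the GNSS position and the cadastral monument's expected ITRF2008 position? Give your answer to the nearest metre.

Observed coordinate differences: Δφ = +0.00128°, Δλ = -0.00654°.
Converting to metres (1° lat = 111177 m, cos φ = 0.599669): observed ΔN = 142.3 m, observed ΔE = -436.0 m.
Subtracting the expected shift leaves a residual of 142.3 − (128) = 14.3 m north and -436.0 − (-416) = -20.0 m east.
Residual distance = √(14.3² + (-20.0)²) = 24.6 m.

25 m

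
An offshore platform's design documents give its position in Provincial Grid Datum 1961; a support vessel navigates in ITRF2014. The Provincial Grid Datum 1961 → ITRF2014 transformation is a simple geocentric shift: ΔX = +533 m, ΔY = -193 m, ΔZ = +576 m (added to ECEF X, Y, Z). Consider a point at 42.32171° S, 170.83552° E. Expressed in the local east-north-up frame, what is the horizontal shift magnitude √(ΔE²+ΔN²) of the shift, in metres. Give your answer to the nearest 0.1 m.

117.3 m

The local east axis at (φ, λ) is (−sin λ, cos λ, 0), so ΔE = −sin(170.83552°)·533 + cos(170.83552°)·(-193) = 105.65 m.
The local north axis is (−sin φ cos λ, −sin φ sin λ, cos φ), giving ΔN = -354.284 − 20.696 + 425.881 = 50.90 m.
Horizontal magnitude = √(ΔE² + ΔN²) = √(105.65² + 50.90²) = 117.27 m.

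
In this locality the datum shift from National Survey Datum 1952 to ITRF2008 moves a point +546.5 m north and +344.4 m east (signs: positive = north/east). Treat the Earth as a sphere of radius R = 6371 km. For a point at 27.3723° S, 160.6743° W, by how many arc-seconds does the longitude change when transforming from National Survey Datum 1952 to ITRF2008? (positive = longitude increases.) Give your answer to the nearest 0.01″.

Δλ = 12.56″

At latitude -27.3723°, cos φ = 0.888038.
One radian of longitude at latitude φ spans R cos φ, so Δλ = ΔE / (R cos φ) = 344.4 / (6371000 × 0.888038) = 6.0873e-05 rad = 12.556″.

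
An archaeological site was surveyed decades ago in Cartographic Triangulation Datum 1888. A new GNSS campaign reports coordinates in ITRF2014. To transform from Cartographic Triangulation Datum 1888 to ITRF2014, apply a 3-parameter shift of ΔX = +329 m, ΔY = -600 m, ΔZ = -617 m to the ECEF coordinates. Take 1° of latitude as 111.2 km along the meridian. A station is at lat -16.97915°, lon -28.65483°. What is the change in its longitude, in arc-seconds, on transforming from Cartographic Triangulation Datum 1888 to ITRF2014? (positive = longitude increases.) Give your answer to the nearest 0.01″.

Δλ = -12.48″

sin φ = -0.292024, cos φ = 0.956411, sin λ = -0.479532, cos λ = 0.877524.
East component: ΔE = −sin λ·ΔX + cos λ·ΔY = −(-0.479532)(329) + (0.877524)(-600) = -368.75 m.
1° of latitude spans 111200 m; at latitude φ, 1° of longitude spans that × cos φ = 106352.9 m, so Δλ = -368.75 / 106352.9 × 3600 = -12.482″.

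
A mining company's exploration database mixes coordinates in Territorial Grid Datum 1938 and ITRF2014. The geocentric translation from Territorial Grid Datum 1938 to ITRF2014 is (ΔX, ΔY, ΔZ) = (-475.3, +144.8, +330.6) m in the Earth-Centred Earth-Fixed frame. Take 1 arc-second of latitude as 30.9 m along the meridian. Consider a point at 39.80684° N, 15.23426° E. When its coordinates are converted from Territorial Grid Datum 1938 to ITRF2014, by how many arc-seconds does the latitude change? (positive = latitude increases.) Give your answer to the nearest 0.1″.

sin φ = 0.640201, cos φ = 0.768207, sin λ = 0.262766, cos λ = 0.964860.
North component: ΔN = −sin φ cos λ·ΔX − sin φ sin λ·ΔY + cos φ·ΔZ = −(0.640201)(0.964860)(-475.3) − (0.640201)(0.262766)(144.8) + (0.768207)(330.6) = 523.21 m.
1° of latitude spans 3600 × 30.90 = 111240 m, so Δφ = 523.21 / 111240 × 3600 = 16.932″.

Δφ = 16.9″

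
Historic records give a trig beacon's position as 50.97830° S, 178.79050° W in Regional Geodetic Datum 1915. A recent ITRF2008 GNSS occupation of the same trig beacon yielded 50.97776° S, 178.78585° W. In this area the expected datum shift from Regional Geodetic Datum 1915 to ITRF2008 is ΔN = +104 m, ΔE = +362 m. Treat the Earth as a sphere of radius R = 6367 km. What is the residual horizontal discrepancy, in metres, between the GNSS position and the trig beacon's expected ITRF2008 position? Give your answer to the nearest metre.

57 m

Observed coordinate differences: Δφ = +0.00054°, Δλ = +0.00465°.
Converting to metres (1° lat = 111125 m, cos φ = 0.629615): observed ΔN = 60.0 m, observed ΔE = 325.3 m.
Subtracting the expected shift leaves a residual of 60.0 − (104) = -44.0 m north and 325.3 − (362) = -36.7 m east.
Residual distance = √((-44.0)² + (-36.7)²) = 57.3 m.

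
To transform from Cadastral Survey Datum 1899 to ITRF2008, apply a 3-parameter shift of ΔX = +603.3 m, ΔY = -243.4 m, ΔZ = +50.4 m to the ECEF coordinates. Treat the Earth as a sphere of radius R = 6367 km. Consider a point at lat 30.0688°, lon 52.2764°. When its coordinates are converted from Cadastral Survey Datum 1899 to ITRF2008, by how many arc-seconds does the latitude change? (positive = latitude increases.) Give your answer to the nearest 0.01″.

Δφ = -1.45″

sin φ = 0.501040, cos φ = 0.865424, sin λ = 0.790972, cos λ = 0.611853.
North component: ΔN = −sin φ cos λ·ΔX − sin φ sin λ·ΔY + cos φ·ΔZ = −(0.501040)(0.611853)(603.3) − (0.501040)(0.790972)(-243.4) + (0.865424)(50.4) = -44.87 m.
1° of latitude spans πR/180 = 111125 m, so Δφ = -44.87 / 111125 × 3600 = -1.454″.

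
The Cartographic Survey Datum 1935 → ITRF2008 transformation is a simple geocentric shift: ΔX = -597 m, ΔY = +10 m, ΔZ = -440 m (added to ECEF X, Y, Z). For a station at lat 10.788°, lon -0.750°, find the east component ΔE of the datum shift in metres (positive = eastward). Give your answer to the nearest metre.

The local east axis at (φ, λ) is (−sin λ, cos λ, 0), so ΔE = −sin(-0.750°)·(-597) + cos(-0.750°)·10 = 2.18 m.

ΔE = 2 m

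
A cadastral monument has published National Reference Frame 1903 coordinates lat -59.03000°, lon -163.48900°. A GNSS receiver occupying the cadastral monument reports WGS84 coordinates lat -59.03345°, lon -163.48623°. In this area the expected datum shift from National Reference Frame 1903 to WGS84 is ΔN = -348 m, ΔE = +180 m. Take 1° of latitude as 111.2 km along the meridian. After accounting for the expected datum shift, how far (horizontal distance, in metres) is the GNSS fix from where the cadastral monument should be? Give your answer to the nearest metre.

42 m

Observed coordinate differences: Δφ = -0.00345°, Δλ = +0.00277°.
Converting to metres (1° lat = 111200 m, cos φ = 0.514589): observed ΔN = -383.6 m, observed ΔE = 158.5 m.
Subtracting the expected shift leaves a residual of -383.6 − (-348) = -35.6 m north and 158.5 − (180) = -21.5 m east.
Residual distance = √((-35.6)² + (-21.5)²) = 41.6 m.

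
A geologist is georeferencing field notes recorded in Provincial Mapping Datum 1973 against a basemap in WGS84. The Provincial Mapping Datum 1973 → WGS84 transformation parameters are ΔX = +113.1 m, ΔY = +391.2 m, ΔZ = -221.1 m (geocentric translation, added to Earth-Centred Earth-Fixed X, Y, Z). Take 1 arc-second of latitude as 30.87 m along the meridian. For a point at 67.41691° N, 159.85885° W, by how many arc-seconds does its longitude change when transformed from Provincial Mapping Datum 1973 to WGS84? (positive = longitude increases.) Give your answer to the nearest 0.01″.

Δλ = -27.70″

sin φ = 0.923324, cos φ = 0.384023, sin λ = -0.344334, cos λ = -0.938847.
East component: ΔE = −sin λ·ΔX + cos λ·ΔY = −(-0.344334)(113.1) + (-0.938847)(391.2) = -328.33 m.
1° of latitude spans 3600 × 30.87 = 111132 m; at latitude φ, 1° of longitude spans that × cos φ = 42677.2 m, so Δλ = -328.33 / 42677.2 × 3600 = -27.696″.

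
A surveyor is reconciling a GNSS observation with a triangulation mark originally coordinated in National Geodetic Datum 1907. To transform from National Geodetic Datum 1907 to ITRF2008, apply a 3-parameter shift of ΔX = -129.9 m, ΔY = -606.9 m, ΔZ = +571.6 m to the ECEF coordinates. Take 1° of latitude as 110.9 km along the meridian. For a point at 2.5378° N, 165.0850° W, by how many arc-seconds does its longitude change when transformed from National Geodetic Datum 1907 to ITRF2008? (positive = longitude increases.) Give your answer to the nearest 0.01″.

sin φ = 0.044278, cos φ = 0.999019, sin λ = -0.257386, cos λ = -0.966309.
East component: ΔE = −sin λ·ΔX + cos λ·ΔY = −(-0.257386)(-129.9) + (-0.966309)(-606.9) = 553.02 m.
1° of latitude spans 110900 m; at latitude φ, 1° of longitude spans that × cos φ = 110791.2 m, so Δλ = 553.02 / 110791.2 × 3600 = 17.970″.

Δλ = 17.97″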